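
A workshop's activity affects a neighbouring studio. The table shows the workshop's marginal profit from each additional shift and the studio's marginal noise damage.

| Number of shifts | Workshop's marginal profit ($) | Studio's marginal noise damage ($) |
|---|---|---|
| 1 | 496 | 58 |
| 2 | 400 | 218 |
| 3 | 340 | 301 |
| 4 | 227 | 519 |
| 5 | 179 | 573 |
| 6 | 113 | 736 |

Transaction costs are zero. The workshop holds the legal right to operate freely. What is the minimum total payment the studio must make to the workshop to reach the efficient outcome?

$519

Left alone the workshop would choose level 6 (marginal profit stays positive).
Efficient level: k* = 3 (marginal profit ≥ marginal noise damage through 3).
The studio must at least cover the workshop's forgone profit from cutting 6→3: 227 + 179 + 113 = 519.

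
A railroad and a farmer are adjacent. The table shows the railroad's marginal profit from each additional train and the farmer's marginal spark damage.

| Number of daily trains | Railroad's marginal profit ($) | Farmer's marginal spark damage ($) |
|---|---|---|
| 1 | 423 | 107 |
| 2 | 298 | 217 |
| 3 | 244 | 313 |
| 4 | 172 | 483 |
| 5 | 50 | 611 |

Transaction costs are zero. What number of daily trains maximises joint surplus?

2

Bargaining reaches the level where marginal profit last exceeds marginal spark damage.
That holds through level 2 (298 ≥ 217) but not at 3 (244 < 313).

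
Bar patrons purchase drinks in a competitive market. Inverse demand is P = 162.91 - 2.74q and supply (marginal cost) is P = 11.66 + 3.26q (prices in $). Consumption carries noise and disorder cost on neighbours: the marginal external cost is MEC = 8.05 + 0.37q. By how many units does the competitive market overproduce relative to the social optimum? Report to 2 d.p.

Market equilibrium (private): 11.66 + 3.26q = 162.91 - 2.74q → q_m = 25.2083.
Social marginal benefit = demand − MEC = 154.86 - 3.11q.
Set SMB = MC: 154.86 - 3.11q = 11.66 + 3.26q → q* = 22.4804.
Gap = |25.2083 − 22.4804| = 2.7279.

2.73 units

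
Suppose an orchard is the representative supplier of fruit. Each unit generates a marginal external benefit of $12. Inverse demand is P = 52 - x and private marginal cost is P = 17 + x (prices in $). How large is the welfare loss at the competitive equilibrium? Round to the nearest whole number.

Market equilibrium (private): 17 + x = 52 - x → x_m = 17.5000.
Social marginal cost = private MC − MEB = 5 + x.
Set SMC = demand: 5 + x = 52 - x → x* = 23.5000.
The loss is the area between SMC and demand from x* to x_m; with linear curves that's a triangle of height MEB(x_m).
DWL = ½ × 6.0000 × 12.0000 = 36.0000.

DWL = $36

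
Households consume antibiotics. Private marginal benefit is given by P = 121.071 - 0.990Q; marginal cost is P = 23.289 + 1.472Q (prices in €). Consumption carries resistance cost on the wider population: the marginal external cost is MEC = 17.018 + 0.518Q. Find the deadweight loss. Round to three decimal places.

DWL = €237.096

Market equilibrium (private): 23.289 + 1.472Q = 121.071 - 0.990Q → Q_m = 39.7165.
Social marginal benefit = demand − MEC = 104.053 - 1.508Q.
Set SMB = MC: 104.053 - 1.508Q = 23.289 + 1.472Q → Q* = 27.1020.
Height of the DWL triangle at Q_m is MC(Q_m) − SMB(Q_m) = MEC(Q_m) = 37.5911.
DWL = ½ × 12.6145 × 37.5911 = 237.0965.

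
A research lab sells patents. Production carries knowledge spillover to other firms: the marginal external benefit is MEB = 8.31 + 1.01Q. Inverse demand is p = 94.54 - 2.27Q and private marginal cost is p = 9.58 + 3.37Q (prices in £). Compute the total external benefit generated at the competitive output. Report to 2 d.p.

Market equilibrium (private): 9.58 + 3.37Q = 94.54 - 2.27Q → Q_m = 15.0638.
Total external benefit = ∫₀^{Q_m} (8.31 + 1.01Q) dQ = 8.31×15.0638 + ½×1.01×15.0638² = 239.7738.

£239.77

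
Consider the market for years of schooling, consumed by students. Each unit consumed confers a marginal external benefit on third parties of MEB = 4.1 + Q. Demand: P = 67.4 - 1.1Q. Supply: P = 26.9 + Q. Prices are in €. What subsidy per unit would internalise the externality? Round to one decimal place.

Social marginal benefit = demand + MEB = 71.5 - 0.1Q.
Set SMB = MC: 71.5 - 0.1Q = 26.9 + Q → Q* = 40.5455.
The Pigouvian subsidy equals MEB at Q*: 4.1 + 1.0×40.5455 = 44.6455.

subsidy = €44.6 per unit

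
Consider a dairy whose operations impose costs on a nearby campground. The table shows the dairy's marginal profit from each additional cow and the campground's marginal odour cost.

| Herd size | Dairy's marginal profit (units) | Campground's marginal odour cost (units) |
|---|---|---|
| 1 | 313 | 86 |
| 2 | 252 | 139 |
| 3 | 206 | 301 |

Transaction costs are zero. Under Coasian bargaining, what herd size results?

Bargaining reaches the level where marginal profit last exceeds marginal odour cost.
That holds through level 2 (252 ≥ 139) but not at 3 (206 < 301).

2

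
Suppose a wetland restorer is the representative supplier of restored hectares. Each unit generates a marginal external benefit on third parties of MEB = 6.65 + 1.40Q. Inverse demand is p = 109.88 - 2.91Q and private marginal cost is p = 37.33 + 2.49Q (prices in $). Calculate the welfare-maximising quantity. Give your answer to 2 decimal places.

Social marginal cost = private MC − MEB = 30.68 + 1.09Q.
Set SMC = demand: 30.68 + 1.09Q = 109.88 - 2.91Q → Q* = 19.8000.

Q* = 19.80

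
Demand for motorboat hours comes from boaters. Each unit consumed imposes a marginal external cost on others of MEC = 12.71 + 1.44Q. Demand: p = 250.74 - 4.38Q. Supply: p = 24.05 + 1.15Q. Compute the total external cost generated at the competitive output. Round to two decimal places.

Market equilibrium (private): 24.05 + 1.15Q = 250.74 - 4.38Q → Q_m = 40.9928.
Total external cost = ∫₀^{Q_m} (12.71 + 1.44Q) dQ = 12.71×40.9928 + ½×1.44×40.9928² = 1730.9134.

1730.91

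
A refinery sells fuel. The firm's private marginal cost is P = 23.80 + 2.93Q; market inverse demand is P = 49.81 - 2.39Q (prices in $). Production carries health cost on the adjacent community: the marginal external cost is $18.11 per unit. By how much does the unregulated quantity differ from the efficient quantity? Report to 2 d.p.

Market equilibrium (private): 23.80 + 2.93Q = 49.81 - 2.39Q → Q_m = 4.8891.
Social marginal cost = private MC + MEC = 41.91 + 2.93Q.
Set SMC = demand: 41.91 + 2.93Q = 49.81 - 2.39Q → Q* = 1.4850.
Gap = |4.8891 − 1.4850| = 3.4041.

3.40 units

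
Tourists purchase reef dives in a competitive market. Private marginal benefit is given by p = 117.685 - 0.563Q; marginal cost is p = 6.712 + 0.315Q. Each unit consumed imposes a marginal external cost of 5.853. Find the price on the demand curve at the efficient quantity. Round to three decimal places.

Social marginal benefit = demand − MEC = 111.832 - 0.563Q.
Set SMB = MC: 111.832 - 0.563Q = 6.712 + 0.315Q → Q* = 119.7267.
Consumer price on the demand curve at Q*: 117.685 − 0.563×119.7267 = 50.2789.

P = 50.279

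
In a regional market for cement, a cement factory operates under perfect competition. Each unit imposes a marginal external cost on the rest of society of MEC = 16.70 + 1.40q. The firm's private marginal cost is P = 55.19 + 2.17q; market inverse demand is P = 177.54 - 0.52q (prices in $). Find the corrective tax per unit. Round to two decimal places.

tax = $52.86 per unit

Social marginal cost = private MC + MEC = 71.89 + 3.57q.
Set SMC = demand: 71.89 + 3.57q = 177.54 - 0.52q → q* = 25.8313.
The Pigouvian tax equals MEC at q*: 16.70 + 1.40×25.8313 = 52.8638.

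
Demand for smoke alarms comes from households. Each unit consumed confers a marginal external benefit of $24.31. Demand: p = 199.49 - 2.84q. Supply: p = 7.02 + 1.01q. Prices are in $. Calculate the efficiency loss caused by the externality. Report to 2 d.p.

DWL = $76.75

Market equilibrium (private): 7.02 + 1.01q = 199.49 - 2.84q → q_m = 49.9922.
Social marginal benefit = demand + MEB = 223.80 - 2.84q.
Set SMB = MC: 223.80 - 2.84q = 7.02 + 1.01q → q* = 56.3065.
Height of the DWL triangle at q_m is SMB(q_m) − MC(q_m) = MEB(q_m) = 24.3100.
DWL = ½ × 6.3143 × 24.3100 = 76.7503.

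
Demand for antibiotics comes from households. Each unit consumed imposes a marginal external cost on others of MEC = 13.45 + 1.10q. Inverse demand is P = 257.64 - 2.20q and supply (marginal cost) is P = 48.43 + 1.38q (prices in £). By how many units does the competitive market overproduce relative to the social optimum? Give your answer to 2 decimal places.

16.61 units

Market equilibrium (private): 48.43 + 1.38q = 257.64 - 2.20q → q_m = 58.4385.
Social marginal benefit = demand − MEC = 244.19 - 3.30q.
Set SMB = MC: 244.19 - 3.30q = 48.43 + 1.38q → q* = 41.8291.
Gap = |58.4385 − 41.8291| = 16.6094.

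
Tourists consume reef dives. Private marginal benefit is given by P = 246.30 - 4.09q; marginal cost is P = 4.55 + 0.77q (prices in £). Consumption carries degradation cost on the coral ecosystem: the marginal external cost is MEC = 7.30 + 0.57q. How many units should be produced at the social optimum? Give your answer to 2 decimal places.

q* = 43.18

Social marginal benefit = demand − MEC = 239.00 - 4.66q.
Set SMB = MC: 239.00 - 4.66q = 4.55 + 0.77q → q* = 43.1768.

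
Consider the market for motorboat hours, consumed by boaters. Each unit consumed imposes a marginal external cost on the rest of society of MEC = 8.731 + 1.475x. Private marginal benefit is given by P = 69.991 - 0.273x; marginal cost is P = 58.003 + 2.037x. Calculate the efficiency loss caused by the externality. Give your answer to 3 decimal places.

Market equilibrium (private): 58.003 + 2.037x = 69.991 - 0.273x → x_m = 5.1896.
Social marginal benefit = demand − MEC = 61.260 - 1.748x.
Set SMB = MC: 61.260 - 1.748x = 58.003 + 2.037x → x* = 0.8605.
The welfare-loss triangle has base |x_m − x*| and height MEC(x_m) (the vertical gap between SMB and MC is zero at x* and MEC at x_m).
DWL = ½ × 4.3291 × 16.3857 = 35.4677.

DWL = 35.468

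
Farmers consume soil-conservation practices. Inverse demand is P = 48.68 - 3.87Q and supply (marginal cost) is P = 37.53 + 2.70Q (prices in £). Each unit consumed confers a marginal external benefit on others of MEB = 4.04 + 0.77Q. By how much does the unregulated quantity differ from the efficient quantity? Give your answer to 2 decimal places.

0.92 units

Market equilibrium (private): 37.53 + 2.70Q = 48.68 - 3.87Q → Q_m = 1.6971.
Social marginal benefit = demand + MEB = 52.72 - 3.10Q.
Set SMB = MC: 52.72 - 3.10Q = 37.53 + 2.70Q → Q* = 2.6190.
Gap = |1.6971 − 2.6190| = 0.9219.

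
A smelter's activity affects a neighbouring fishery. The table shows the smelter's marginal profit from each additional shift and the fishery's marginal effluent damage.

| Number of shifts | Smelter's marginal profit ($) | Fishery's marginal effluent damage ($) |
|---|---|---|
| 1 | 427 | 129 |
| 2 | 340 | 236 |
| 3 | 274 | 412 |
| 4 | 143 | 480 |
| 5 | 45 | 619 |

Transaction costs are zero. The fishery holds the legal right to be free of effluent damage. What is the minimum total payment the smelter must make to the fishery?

$365

Efficient level: marginal profit ≥ marginal effluent damage through level 2, so k* = 2.
With the fishery holding the right, the smelter must at least compensate total damage at k*: 129 + 236 = 365.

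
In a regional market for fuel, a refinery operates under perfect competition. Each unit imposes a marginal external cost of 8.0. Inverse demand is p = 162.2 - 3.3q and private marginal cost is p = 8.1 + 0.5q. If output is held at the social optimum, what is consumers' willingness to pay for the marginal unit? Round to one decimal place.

P = 35.3

Social marginal cost = private MC + MEC = 16.1 + 0.5q.
Set SMC = demand: 16.1 + 0.5q = 162.2 - 3.3q → q* = 38.4474.
Consumer price on the demand curve at q*: 162.2 − 3.3×38.4474 = 35.3236.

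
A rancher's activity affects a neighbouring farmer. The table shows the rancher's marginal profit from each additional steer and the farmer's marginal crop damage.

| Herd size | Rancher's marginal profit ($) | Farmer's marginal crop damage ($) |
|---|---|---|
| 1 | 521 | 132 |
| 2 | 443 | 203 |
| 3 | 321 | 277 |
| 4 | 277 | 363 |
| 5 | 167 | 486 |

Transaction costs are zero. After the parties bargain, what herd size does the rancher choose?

Bargaining reaches the level where marginal profit last exceeds marginal crop damage.
That holds through level 3 (321 ≥ 277) but not at 4 (277 < 363).

3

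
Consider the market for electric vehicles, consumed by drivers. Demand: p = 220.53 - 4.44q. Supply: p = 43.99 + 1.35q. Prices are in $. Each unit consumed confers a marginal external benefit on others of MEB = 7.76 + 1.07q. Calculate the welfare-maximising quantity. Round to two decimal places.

Social marginal benefit = demand + MEB = 228.29 - 3.37q.
Set SMB = MC: 228.29 - 3.37q = 43.99 + 1.35q → q* = 39.0466.

q* = 39.05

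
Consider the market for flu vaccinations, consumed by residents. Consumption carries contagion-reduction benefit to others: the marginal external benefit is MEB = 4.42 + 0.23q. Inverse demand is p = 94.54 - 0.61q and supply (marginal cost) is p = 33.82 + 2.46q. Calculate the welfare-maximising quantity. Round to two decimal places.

q* = 22.94

Social marginal benefit = demand + MEB = 98.96 - 0.38q.
Set SMB = MC: 98.96 - 0.38q = 33.82 + 2.46q → q* = 22.9366.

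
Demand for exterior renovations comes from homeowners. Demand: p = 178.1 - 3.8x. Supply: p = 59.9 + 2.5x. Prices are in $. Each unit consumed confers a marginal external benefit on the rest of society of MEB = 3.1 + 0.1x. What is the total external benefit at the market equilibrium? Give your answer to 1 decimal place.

Market equilibrium (private): 59.9 + 2.5x = 178.1 - 3.8x → x_m = 18.7619.
Total external benefit = ∫₀^{x_m} (3.1 + 0.1x) dx = 3.1×18.7619 + ½×0.1×18.7619² = 75.7623.

$75.8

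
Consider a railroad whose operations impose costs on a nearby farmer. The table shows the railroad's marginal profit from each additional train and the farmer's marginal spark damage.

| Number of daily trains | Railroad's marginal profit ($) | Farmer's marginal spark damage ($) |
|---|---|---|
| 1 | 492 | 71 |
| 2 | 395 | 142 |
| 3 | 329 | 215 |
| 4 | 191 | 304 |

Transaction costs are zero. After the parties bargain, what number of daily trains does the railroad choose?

Bargaining reaches the level where marginal profit last exceeds marginal spark damage.
That holds through level 3 (329 ≥ 215) but not at 4 (191 < 304).

3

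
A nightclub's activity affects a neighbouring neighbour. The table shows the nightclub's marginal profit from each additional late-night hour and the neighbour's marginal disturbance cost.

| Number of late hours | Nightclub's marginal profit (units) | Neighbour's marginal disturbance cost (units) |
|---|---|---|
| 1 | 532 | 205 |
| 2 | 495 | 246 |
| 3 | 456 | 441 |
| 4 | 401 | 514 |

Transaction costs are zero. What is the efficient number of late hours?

Bargaining reaches the level where marginal profit last exceeds marginal disturbance cost.
That holds through level 3 (456 ≥ 441) but not at 4 (401 < 514).

3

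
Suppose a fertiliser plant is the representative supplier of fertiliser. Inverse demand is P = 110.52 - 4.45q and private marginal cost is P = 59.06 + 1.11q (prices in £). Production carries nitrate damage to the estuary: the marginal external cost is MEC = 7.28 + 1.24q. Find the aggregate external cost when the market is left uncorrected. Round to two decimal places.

Market equilibrium (private): 59.06 + 1.11q = 110.52 - 4.45q → q_m = 9.2554.
Total external cost = ∫₀^{q_m} (7.28 + 1.24q) dq = 7.28×9.2554 + ½×1.24×9.2554² = 120.4900.

£120.49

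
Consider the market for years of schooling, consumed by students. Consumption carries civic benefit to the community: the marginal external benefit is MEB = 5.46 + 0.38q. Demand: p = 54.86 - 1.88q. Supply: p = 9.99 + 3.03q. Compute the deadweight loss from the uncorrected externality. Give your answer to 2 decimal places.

DWL = 8.81

Market equilibrium (private): 9.99 + 3.03q = 54.86 - 1.88q → q_m = 9.1385.
Social marginal benefit = demand + MEB = 60.32 - 1.50q.
Set SMB = MC: 60.32 - 1.50q = 9.99 + 3.03q → q* = 11.1104.
The loss is the area between SMB and MC from q* to q_m; with linear curves that's a triangle of height MEB(q_m).
DWL = ½ × 1.9719 × 8.9326 = 8.8071.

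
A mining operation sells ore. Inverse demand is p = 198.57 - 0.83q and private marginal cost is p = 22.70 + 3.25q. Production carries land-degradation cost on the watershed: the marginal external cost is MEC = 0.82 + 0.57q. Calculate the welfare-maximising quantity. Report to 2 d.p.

q* = 37.65

Social marginal cost = private MC + MEC = 23.52 + 3.82q.
Set SMC = demand: 23.52 + 3.82q = 198.57 - 0.83q → q* = 37.6452.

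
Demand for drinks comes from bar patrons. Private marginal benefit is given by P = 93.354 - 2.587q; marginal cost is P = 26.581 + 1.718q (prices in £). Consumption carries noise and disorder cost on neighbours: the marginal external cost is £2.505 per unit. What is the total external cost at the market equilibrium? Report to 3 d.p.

£38.854

Market equilibrium (private): 26.581 + 1.718q = 93.354 - 2.587q → q_m = 15.5106.
Total external cost = MEC × q_m = 2.505 × 15.5106 = 38.8541.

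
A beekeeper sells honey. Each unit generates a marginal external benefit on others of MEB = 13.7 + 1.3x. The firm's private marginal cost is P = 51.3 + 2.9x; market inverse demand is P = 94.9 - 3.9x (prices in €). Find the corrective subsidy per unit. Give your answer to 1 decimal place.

Social marginal cost = private MC − MEB = 37.6 + 1.6x.
Set SMC = demand: 37.6 + 1.6x = 94.9 - 3.9x → x* = 10.4182.
The Pigouvian subsidy equals MEB at x*: 13.7 + 1.3×10.4182 = 27.2437.

subsidy = €27.2 per unit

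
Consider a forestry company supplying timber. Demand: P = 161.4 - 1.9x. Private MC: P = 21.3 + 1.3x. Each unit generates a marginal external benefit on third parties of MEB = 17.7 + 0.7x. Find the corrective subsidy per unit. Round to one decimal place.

subsidy = 61.9 per unit

Social marginal cost = private MC − MEB = 3.6 + 0.6x.
Set SMC = demand: 3.6 + 0.6x = 161.4 - 1.9x → x* = 63.1200.
The Pigouvian subsidy equals MEB at x*: 17.7 + 0.7×63.1200 = 61.8840.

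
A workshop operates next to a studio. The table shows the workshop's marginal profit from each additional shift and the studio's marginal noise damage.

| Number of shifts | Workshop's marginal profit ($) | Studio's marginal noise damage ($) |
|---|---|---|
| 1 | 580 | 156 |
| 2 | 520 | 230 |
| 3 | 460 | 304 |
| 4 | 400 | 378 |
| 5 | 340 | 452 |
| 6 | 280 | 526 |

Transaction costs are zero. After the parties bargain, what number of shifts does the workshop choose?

Bargaining reaches the level where marginal profit last exceeds marginal noise damage.
That holds through level 4 (400 ≥ 378) but not at 5 (340 < 452).

4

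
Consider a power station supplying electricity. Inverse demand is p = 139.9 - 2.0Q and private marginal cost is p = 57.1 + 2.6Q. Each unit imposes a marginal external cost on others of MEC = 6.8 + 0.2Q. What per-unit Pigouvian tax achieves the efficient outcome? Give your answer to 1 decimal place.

tax = 10.0 per unit

Social marginal cost = private MC + MEC = 63.9 + 2.8Q.
Set SMC = demand: 63.9 + 2.8Q = 139.9 - 2.0Q → Q* = 15.8333.
The Pigouvian tax equals MEC at Q*: 6.8 + 0.2×15.8333 = 9.9667.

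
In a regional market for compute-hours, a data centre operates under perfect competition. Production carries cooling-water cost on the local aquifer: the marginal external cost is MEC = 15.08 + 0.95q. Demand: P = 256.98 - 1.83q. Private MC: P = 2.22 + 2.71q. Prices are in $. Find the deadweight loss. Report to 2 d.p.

DWL = $425.96

Market equilibrium (private): 2.22 + 2.71q = 256.98 - 1.83q → q_m = 56.1145.
Social marginal cost = private MC + MEC = 17.30 + 3.66q.
Set SMC = demand: 17.30 + 3.66q = 256.98 - 1.83q → q* = 43.6576.
The loss is the area between SMC and demand from q* to q_m; with linear curves that's a triangle of height MEC(q_m).
DWL = ½ × 12.4569 × 68.3888 = 425.9562.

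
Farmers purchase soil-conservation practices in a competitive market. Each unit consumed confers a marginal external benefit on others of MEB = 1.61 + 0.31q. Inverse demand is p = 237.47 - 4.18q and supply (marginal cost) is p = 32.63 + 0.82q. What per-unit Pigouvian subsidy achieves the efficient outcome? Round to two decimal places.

subsidy = 15.26 per unit

Social marginal benefit = demand + MEB = 239.08 - 3.87q.
Set SMB = MC: 239.08 - 3.87q = 32.63 + 0.82q → q* = 44.0192.
The Pigouvian subsidy equals MEB at q*: 1.61 + 0.31×44.0192 = 15.2560.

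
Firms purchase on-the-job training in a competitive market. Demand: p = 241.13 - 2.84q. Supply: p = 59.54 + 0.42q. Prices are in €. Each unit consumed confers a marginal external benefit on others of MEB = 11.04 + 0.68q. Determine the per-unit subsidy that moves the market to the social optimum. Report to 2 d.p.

subsidy = €61.81 per unit

Social marginal benefit = demand + MEB = 252.17 - 2.16q.
Set SMB = MC: 252.17 - 2.16q = 59.54 + 0.42q → q* = 74.6628.
The Pigouvian subsidy equals MEB at q*: 11.04 + 0.68×74.6628 = 61.8107.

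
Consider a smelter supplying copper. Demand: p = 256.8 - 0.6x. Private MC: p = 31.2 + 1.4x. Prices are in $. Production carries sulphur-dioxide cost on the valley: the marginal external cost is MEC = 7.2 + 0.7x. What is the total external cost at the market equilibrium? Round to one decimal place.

$5265.5

Market equilibrium (private): 31.2 + 1.4x = 256.8 - 0.6x → x_m = 112.8000.
Total external cost = ∫₀^{x_m} (7.2 + 0.7x) dx = 7.2×112.8000 + ½×0.7×112.8000² = 5265.5040.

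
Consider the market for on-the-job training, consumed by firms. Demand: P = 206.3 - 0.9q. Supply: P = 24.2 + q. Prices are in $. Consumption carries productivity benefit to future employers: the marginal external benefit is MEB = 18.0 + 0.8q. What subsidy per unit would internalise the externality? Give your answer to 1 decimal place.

Social marginal benefit = demand + MEB = 224.3 - 0.1q.
Set SMB = MC: 224.3 - 0.1q = 24.2 + q → q* = 181.9091.
The Pigouvian subsidy equals MEB at q*: 18.0 + 0.8×181.9091 = 163.5273.

subsidy = $163.5 per unit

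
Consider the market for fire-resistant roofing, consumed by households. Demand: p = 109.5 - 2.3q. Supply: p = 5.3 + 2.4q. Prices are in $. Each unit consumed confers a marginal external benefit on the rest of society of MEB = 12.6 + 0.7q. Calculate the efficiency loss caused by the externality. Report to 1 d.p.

Market equilibrium (private): 5.3 + 2.4q = 109.5 - 2.3q → q_m = 22.1702.
Social marginal benefit = demand + MEB = 122.1 - 1.6q.
Set SMB = MC: 122.1 - 1.6q = 5.3 + 2.4q → q* = 29.2000.
The welfare-loss triangle has base |q_m − q*| and height MEB(q_m) (the vertical gap between SMB and MC is zero at q* and MEB at q_m).
DWL = ½ × 7.0298 × 28.1191 = 98.8358.

DWL = $98.8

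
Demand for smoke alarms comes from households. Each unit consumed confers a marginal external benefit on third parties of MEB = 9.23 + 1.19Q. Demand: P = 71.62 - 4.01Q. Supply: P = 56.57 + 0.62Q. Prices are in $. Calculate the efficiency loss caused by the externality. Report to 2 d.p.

DWL = $24.94

Market equilibrium (private): 56.57 + 0.62Q = 71.62 - 4.01Q → Q_m = 3.2505.
Social marginal benefit = demand + MEB = 80.85 - 2.82Q.
Set SMB = MC: 80.85 - 2.82Q = 56.57 + 0.62Q → Q* = 7.0581.
Between Q* and Q_m the wedge SMB − MC runs linearly from 0 to MEB(Q_m), so the loss is a triangle.
DWL = ½ × 3.8076 × 13.0981 = 24.9362.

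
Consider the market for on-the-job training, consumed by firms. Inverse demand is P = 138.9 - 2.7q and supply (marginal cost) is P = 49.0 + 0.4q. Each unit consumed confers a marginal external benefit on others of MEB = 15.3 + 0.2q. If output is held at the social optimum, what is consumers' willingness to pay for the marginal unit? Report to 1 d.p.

Social marginal benefit = demand + MEB = 154.2 - 2.5q.
Set SMB = MC: 154.2 - 2.5q = 49.0 + 0.4q → q* = 36.2759.
Consumer price on the demand curve at q*: 138.9 − 2.7×36.2759 = 40.9551.

P = 41.0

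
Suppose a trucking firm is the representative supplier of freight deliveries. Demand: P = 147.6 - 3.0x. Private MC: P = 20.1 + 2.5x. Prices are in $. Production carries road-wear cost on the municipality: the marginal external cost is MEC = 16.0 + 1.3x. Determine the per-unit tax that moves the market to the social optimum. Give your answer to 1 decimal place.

Social marginal cost = private MC + MEC = 36.1 + 3.8x.
Set SMC = demand: 36.1 + 3.8x = 147.6 - 3.0x → x* = 16.3971.
The Pigouvian tax equals MEC at x*: 16.0 + 1.3×16.3971 = 37.3162.

tax = $37.3 per unit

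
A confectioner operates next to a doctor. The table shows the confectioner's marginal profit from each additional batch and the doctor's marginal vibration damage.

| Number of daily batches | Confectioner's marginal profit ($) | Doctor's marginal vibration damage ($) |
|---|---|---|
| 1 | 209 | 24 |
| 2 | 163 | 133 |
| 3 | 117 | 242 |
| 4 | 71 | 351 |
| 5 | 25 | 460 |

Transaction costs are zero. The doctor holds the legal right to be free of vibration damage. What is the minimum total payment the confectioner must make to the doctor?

Efficient level: marginal profit ≥ marginal vibration damage through level 2, so k* = 2.
With the doctor holding the right, the confectioner must at least compensate total damage at k*: 24 + 133 = 157.

$157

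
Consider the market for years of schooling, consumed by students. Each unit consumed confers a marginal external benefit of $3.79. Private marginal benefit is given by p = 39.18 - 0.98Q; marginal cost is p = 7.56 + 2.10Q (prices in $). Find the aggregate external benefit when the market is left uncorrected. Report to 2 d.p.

$38.91

Market equilibrium (private): 7.56 + 2.10Q = 39.18 - 0.98Q → Q_m = 10.2662.
Total external benefit = MEB × Q_m = 3.79 × 10.2662 = 38.9089.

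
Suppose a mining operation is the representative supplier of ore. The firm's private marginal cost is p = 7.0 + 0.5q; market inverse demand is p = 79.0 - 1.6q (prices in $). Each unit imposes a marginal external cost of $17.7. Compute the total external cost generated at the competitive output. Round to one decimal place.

$606.9

Market equilibrium (private): 7.0 + 0.5q = 79.0 - 1.6q → q_m = 34.2857.
Total external cost = MEC × q_m = 17.7 × 34.2857 = 606.8569.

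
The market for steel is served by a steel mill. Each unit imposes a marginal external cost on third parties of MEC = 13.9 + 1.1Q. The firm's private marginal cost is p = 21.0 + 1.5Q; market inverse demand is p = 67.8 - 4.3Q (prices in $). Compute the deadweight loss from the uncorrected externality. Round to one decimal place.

DWL = $37.6

Market equilibrium (private): 21.0 + 1.5Q = 67.8 - 4.3Q → Q_m = 8.0690.
Social marginal cost = private MC + MEC = 34.9 + 2.6Q.
Set SMC = demand: 34.9 + 2.6Q = 67.8 - 4.3Q → Q* = 4.7681.
The welfare-loss triangle has base |Q_m − Q*| and height MEC(Q_m) (the vertical gap between SMC and demand is zero at Q* and MEC at Q_m).
DWL = ½ × 3.3009 × 22.7759 = 37.5905.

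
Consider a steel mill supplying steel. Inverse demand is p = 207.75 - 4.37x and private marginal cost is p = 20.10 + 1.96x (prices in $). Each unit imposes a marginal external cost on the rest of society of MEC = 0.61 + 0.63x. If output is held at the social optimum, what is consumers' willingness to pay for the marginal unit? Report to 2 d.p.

P = $90.31

Social marginal cost = private MC + MEC = 20.71 + 2.59x.
Set SMC = demand: 20.71 + 2.59x = 207.75 - 4.37x → x* = 26.8736.
Consumer price on the demand curve at x*: 207.75 − 4.37×26.8736 = 90.3124.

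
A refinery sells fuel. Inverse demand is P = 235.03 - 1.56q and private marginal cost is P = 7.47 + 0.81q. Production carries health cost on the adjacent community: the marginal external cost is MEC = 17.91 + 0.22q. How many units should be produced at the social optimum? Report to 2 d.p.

Social marginal cost = private MC + MEC = 25.38 + 1.03q.
Set SMC = demand: 25.38 + 1.03q = 235.03 - 1.56q → q* = 80.9459.

q* = 80.95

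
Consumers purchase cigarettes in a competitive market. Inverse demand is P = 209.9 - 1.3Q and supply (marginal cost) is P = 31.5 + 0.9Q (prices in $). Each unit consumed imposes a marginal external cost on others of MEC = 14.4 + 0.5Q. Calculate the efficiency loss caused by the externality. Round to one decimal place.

DWL = $559.1

Market equilibrium (private): 31.5 + 0.9Q = 209.9 - 1.3Q → Q_m = 81.0909.
Social marginal benefit = demand − MEC = 195.5 - 1.8Q.
Set SMB = MC: 195.5 - 1.8Q = 31.5 + 0.9Q → Q* = 60.7407.
Between Q* and Q_m the wedge MC − SMB runs linearly from 0 to MEC(Q_m), so the loss is a triangle.
DWL = ½ × 20.3502 × 54.9455 = 559.0760.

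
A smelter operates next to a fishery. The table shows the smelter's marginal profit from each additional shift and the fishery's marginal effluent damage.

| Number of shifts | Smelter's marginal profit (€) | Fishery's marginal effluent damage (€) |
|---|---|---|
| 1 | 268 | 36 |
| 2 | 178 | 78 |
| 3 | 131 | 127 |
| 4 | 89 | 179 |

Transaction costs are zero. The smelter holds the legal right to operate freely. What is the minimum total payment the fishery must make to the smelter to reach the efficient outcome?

Left alone the smelter would choose level 4 (marginal profit stays positive).
Efficient level: k* = 3 (marginal profit ≥ marginal effluent damage through 3).
The fishery must at least cover the smelter's forgone profit from cutting 4→3: 89 = 89.

€89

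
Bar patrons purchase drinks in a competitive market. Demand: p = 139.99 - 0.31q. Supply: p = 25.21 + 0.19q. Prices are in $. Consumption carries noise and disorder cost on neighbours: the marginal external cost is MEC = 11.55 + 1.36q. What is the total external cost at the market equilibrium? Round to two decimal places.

$38485.92

Market equilibrium (private): 25.21 + 0.19q = 139.99 - 0.31q → q_m = 229.5600.
Total external cost = ∫₀^{q_m} (11.55 + 1.36q) dq = 11.55×229.5600 + ½×1.36×229.5600² = 38485.9176.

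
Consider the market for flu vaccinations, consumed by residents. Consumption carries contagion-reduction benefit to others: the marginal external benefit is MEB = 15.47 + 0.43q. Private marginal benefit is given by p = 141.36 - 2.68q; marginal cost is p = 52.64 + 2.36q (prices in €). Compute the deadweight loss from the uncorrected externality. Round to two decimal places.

DWL = €57.57

Market equilibrium (private): 52.64 + 2.36q = 141.36 - 2.68q → q_m = 17.6032.
Social marginal benefit = demand + MEB = 156.83 - 2.25q.
Set SMB = MC: 156.83 - 2.25q = 52.64 + 2.36q → q* = 22.6009.
The loss is the area between SMB and MC from q* to q_m; with linear curves that's a triangle of height MEB(q_m).
DWL = ½ × 4.9977 × 23.0394 = 57.5720.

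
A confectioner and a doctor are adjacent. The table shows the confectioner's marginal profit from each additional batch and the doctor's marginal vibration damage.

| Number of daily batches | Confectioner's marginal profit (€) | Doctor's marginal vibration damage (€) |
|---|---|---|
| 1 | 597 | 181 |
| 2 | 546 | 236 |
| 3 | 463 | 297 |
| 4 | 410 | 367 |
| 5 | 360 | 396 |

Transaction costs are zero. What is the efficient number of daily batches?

4

Bargaining reaches the level where marginal profit last exceeds marginal vibration damage.
That holds through level 4 (410 ≥ 367) but not at 5 (360 < 396).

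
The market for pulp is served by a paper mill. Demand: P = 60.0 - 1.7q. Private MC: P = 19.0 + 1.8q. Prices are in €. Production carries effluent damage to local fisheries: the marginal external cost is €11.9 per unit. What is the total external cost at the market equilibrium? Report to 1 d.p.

€139.4

Market equilibrium (private): 19.0 + 1.8q = 60.0 - 1.7q → q_m = 11.7143.
Total external cost = MEC × q_m = 11.9 × 11.7143 = 139.4002.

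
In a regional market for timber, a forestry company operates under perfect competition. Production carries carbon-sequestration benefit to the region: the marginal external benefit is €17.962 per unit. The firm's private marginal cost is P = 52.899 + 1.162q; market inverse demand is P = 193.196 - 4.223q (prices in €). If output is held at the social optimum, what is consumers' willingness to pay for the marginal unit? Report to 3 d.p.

Social marginal cost = private MC − MEB = 34.937 + 1.162q.
Set SMC = demand: 34.937 + 1.162q = 193.196 - 4.223q → q* = 29.3889.
Consumer price on the demand curve at q*: 193.196 − 4.223×29.3889 = 69.0867.

P = €69.087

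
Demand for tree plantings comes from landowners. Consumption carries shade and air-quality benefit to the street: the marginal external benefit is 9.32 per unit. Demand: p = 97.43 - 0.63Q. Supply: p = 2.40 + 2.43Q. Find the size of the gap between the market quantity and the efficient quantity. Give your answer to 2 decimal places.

3.05 units

Market equilibrium (private): 2.40 + 2.43Q = 97.43 - 0.63Q → Q_m = 31.0556.
Social marginal benefit = demand + MEB = 106.75 - 0.63Q.
Set SMB = MC: 106.75 - 0.63Q = 2.40 + 2.43Q → Q* = 34.1013.
Gap = |31.0556 − 34.1013| = 3.0457.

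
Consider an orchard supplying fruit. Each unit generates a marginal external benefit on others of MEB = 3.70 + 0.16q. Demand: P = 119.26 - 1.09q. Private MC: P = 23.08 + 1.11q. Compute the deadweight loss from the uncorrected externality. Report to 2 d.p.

Market equilibrium (private): 23.08 + 1.11q = 119.26 - 1.09q → q_m = 43.7182.
Social marginal cost = private MC − MEB = 19.38 + 0.95q.
Set SMC = demand: 19.38 + 0.95q = 119.26 - 1.09q → q* = 48.9608.
Height of the DWL triangle at q_m is demand(q_m) − SMC(q_m) = MEB(q_m) = 10.6949.
DWL = ½ × 5.2426 × 10.6949 = 28.0345.

DWL = 28.03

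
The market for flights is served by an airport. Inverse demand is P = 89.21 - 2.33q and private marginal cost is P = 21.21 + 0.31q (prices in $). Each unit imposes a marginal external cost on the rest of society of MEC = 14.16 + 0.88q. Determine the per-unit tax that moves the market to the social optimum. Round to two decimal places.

Social marginal cost = private MC + MEC = 35.37 + 1.19q.
Set SMC = demand: 35.37 + 1.19q = 89.21 - 2.33q → q* = 15.2955.
The Pigouvian tax equals MEC at q*: 14.16 + 0.88×15.2955 = 27.6200.

tax = $27.62 per unit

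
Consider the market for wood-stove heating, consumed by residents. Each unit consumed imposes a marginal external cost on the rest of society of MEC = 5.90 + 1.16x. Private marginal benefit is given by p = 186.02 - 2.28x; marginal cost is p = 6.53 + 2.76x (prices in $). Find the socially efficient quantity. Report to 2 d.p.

x* = 28.00

Social marginal benefit = demand − MEC = 180.12 - 3.44x.
Set SMB = MC: 180.12 - 3.44x = 6.53 + 2.76x → x* = 27.9984.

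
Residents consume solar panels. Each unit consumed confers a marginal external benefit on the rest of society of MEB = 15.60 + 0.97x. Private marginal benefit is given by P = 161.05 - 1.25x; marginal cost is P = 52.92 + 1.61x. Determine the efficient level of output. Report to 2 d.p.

x* = 65.47

Social marginal benefit = demand + MEB = 176.65 - 0.28x.
Set SMB = MC: 176.65 - 0.28x = 52.92 + 1.61x → x* = 65.4656.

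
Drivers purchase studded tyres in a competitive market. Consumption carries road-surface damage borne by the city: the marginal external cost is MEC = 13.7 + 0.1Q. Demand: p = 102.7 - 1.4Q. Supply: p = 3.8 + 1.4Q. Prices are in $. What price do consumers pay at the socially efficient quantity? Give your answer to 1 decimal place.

Social marginal benefit = demand − MEC = 89.0 - 1.5Q.
Set SMB = MC: 89.0 - 1.5Q = 3.8 + 1.4Q → Q* = 29.3793.
Consumer price on the demand curve at Q*: 102.7 − 1.4×29.3793 = 61.5690.

P = $61.6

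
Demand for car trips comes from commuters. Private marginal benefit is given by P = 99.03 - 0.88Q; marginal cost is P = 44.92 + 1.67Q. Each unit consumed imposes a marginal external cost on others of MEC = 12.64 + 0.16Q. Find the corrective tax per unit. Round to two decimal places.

Social marginal benefit = demand − MEC = 86.39 - 1.04Q.
Set SMB = MC: 86.39 - 1.04Q = 44.92 + 1.67Q → Q* = 15.3026.
The Pigouvian tax equals MEC at Q*: 12.64 + 0.16×15.3026 = 15.0884.

tax = 15.09 per unit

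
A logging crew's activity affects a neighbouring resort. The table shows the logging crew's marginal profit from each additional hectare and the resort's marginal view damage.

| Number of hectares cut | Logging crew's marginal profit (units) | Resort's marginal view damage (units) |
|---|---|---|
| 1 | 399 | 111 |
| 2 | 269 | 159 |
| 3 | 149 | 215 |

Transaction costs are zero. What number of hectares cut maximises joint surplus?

2

Bargaining reaches the level where marginal profit last exceeds marginal view damage.
That holds through level 2 (269 ≥ 159) but not at 3 (149 < 215).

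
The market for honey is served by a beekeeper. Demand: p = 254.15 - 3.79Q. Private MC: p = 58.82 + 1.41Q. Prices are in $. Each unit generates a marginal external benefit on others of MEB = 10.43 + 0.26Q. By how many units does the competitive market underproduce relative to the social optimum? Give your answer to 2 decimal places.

Market equilibrium (private): 58.82 + 1.41Q = 254.15 - 3.79Q → Q_m = 37.5635.
Social marginal cost = private MC − MEB = 48.39 + 1.15Q.
Set SMC = demand: 48.39 + 1.15Q = 254.15 - 3.79Q → Q* = 41.6518.
Gap = |37.5635 − 41.6518| = 4.0883.

4.09 units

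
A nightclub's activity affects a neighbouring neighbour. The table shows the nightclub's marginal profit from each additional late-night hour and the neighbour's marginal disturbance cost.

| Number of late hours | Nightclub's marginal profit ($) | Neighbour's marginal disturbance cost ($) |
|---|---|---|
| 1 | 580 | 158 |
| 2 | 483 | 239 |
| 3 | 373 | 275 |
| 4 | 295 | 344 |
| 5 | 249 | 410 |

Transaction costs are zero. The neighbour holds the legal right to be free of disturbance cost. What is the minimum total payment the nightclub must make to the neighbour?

$672

Efficient level: marginal profit ≥ marginal disturbance cost through level 3, so k* = 3.
With the neighbour holding the right, the nightclub must at least compensate total damage at k*: 158 + 239 + 275 = 672.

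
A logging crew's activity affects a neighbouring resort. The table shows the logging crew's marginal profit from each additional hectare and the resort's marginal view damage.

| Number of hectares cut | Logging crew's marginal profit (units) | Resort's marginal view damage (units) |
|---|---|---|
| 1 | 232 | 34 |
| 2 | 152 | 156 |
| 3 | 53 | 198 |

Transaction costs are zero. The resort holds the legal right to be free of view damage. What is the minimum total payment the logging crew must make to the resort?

Efficient level: marginal profit ≥ marginal view damage through level 1, so k* = 1.
With the resort holding the right, the logging crew must at least compensate total damage at k*: 34 = 34.

34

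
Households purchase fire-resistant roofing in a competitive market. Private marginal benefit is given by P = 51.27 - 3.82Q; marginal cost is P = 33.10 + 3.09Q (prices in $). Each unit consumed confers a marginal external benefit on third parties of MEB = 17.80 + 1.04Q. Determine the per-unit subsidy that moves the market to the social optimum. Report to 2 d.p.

subsidy = $24.17 per unit

Social marginal benefit = demand + MEB = 69.07 - 2.78Q.
Set SMB = MC: 69.07 - 2.78Q = 33.10 + 3.09Q → Q* = 6.1278.
The Pigouvian subsidy equals MEB at Q*: 17.80 + 1.04×6.1278 = 24.1729.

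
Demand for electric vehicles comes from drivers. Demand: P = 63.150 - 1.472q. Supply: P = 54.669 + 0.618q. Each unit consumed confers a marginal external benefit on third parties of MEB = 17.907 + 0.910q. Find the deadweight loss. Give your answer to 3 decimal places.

Market equilibrium (private): 54.669 + 0.618q = 63.150 - 1.472q → q_m = 4.0579.
Social marginal benefit = demand + MEB = 81.057 - 0.562q.
Set SMB = MC: 81.057 - 0.562q = 54.669 + 0.618q → q* = 22.3627.
Height of the DWL triangle at q_m is SMB(q_m) − MC(q_m) = MEB(q_m) = 21.5997.
DWL = ½ × 18.3048 × 21.5997 = 197.6891.

DWL = 197.689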